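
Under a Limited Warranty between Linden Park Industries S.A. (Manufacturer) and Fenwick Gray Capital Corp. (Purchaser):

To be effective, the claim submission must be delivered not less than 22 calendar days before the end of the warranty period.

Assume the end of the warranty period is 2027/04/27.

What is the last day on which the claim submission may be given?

2027/04/05

Counting back 22 calendar days from 2027/04/27 gives 2027/04/05.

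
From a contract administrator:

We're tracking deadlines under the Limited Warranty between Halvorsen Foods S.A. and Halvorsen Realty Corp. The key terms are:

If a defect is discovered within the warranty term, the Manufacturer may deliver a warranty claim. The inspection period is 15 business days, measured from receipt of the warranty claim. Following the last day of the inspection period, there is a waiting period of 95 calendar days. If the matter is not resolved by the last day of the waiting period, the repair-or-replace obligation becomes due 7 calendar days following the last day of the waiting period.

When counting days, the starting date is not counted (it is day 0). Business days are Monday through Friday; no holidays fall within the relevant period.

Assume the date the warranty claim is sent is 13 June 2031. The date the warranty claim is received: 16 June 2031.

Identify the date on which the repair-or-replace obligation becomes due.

17 October 2031

From Monday, 16 June 2031, 15 business days (Jun 17, Jun 18, Jun 19, Jun 20, …, Jul 3, Jul 4, Jul 7, skipping weekends) brings us to Monday, 7 July 2031, which is the last day of the inspection period.
The last day of the waiting period: 7 July 2031 + 95 days = 10 October 2031.
Adding 7 calendar days to 10 October 2031 gives 17 October 2031, which is the date on which the repair-or-replace obligation becomes due.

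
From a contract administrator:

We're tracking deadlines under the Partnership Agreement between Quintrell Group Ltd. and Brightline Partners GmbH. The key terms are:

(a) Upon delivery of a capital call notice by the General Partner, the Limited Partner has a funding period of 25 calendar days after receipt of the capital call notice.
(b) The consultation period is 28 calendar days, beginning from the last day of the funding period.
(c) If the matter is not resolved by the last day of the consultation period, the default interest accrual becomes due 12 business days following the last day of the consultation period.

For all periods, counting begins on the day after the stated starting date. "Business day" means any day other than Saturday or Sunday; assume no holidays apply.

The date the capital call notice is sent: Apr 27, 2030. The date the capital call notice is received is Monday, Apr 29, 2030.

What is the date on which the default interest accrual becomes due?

Jul 9, 2030

The last day of the funding period: Apr 29, 2030 + 25 days = May 24, 2030.
Adding 28 calendar days to May 24, 2030 gives Jun 21, 2030, which is the last day of the consultation period.
The date on which the default interest accrual becomes due: counting 12 business days from Friday, Jun 21, 2030 (Jun 24, Jun 25, Jun 26, Jun 27, …, Jul 5, Jul 8, Jul 9, skipping weekends) reaches Tuesday, Jul 9, 2030.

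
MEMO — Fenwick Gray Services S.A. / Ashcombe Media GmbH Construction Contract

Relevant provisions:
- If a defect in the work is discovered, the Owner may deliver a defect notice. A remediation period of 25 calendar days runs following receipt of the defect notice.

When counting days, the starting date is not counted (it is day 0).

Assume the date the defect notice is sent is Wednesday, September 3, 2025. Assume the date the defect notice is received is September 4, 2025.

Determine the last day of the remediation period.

September 29, 2025

Adding 25 calendar days to September 4, 2025 gives September 29, 2025, which is the last day of the remediation period.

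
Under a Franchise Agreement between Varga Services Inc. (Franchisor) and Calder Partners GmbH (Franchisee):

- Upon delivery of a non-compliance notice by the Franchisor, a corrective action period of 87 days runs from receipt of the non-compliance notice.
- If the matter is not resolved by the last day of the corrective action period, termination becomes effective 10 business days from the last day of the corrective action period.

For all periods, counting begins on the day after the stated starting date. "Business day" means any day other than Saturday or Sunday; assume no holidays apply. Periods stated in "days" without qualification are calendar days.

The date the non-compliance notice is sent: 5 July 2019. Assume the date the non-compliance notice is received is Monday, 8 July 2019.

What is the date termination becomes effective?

17 October 2019

Adding 87 calendar days to 8 July 2019 gives 3 October 2019, which is the last day of the corrective action period.
The date termination becomes effective: counting 10 business days from Thursday, 3 October 2019 (Oct 4, Oct 7, Oct 8, Oct 9, Oct 10, Oct 11, Oct 14, Oct 15, Oct 16, Oct 17, skipping weekends) reaches Thursday, 17 October 2019.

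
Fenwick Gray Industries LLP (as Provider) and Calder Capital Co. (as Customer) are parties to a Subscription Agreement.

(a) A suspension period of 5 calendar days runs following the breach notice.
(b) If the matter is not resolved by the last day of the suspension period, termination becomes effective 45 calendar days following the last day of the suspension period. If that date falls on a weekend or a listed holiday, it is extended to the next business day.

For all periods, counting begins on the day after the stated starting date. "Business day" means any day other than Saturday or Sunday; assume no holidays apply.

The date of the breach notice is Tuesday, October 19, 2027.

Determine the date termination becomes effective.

Adding 5 calendar days to October 19, 2027 gives October 24, 2027, which is the last day of the suspension period.
The date termination becomes effective: 45 calendar days after October 24, 2027 is December 8, 2027. December 8, 2027 is a Wednesday, so no roll-forward applies.

December 8, 2027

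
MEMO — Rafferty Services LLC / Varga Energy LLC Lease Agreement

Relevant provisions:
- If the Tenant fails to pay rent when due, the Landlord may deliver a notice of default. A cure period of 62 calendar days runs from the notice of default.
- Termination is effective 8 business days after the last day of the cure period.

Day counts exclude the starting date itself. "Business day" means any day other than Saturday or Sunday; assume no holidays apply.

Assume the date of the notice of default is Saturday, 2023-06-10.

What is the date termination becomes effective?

2023-08-23

The last day of the cure period: 62 calendar days after 2023-06-10 is 2023-08-11.
From Friday, 2023-08-11, 8 business days (Aug 14, Aug 15, Aug 16, Aug 17, Aug 18, Aug 21, Aug 22, Aug 23, skipping weekends) brings us to Wednesday, 2023-08-23, which is the date termination becomes effective.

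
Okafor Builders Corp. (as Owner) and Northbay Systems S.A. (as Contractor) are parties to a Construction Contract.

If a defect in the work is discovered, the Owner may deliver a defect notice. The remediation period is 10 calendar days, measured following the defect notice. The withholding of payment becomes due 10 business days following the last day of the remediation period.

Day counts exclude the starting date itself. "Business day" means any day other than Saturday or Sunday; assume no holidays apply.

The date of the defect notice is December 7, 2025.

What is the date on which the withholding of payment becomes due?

December 31, 2025

The last day of the remediation period: 10 calendar days after December 7, 2025 is December 17, 2025.
From Wednesday, December 17, 2025, 10 business days (Dec 18, Dec 19, Dec 22, Dec 23, Dec 24, Dec 25, Dec 26, Dec 29, Dec 30, Dec 31, skipping weekends) brings us to Wednesday, December 31, 2025, which is the date on which the withholding of payment becomes due.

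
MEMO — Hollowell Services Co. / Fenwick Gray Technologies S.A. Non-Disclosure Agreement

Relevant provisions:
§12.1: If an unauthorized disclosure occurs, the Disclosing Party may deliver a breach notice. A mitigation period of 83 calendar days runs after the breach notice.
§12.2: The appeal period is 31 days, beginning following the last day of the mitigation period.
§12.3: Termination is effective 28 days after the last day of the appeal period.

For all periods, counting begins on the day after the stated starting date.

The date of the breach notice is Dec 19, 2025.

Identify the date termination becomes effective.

May 10, 2026

Adding 83 calendar days to Dec 19, 2025 gives Mar 12, 2026, which is the last day of the mitigation period.
The last day of the appeal period: 31 calendar days after Mar 12, 2026 is Apr 12, 2026.
The date termination becomes effective: 28 calendar days after Apr 12, 2026 is May 10, 2026.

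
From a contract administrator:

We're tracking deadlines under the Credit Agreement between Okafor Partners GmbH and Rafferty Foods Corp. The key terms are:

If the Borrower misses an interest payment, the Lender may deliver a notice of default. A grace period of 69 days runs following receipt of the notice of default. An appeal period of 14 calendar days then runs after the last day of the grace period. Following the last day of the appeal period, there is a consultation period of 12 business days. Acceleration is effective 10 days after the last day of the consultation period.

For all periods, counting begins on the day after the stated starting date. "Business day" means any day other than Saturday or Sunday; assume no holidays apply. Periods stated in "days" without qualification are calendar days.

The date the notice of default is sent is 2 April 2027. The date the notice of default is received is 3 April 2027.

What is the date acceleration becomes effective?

23 July 2027

The last day of the grace period: 3 April 2027 + 69 days = 11 June 2027.
Adding 14 calendar days to 11 June 2027 gives 25 June 2027, which is the last day of the appeal period.
From Friday, 25 June 2027, 12 business days (Jun 28, Jun 29, Jun 30, Jul 1, …, Jul 9, Jul 12, Jul 13, skipping weekends) brings us to Tuesday, 13 July 2027, which is the last day of the consultation period.
The date acceleration becomes effective: 10 calendar days after 13 July 2027 is 23 July 2027.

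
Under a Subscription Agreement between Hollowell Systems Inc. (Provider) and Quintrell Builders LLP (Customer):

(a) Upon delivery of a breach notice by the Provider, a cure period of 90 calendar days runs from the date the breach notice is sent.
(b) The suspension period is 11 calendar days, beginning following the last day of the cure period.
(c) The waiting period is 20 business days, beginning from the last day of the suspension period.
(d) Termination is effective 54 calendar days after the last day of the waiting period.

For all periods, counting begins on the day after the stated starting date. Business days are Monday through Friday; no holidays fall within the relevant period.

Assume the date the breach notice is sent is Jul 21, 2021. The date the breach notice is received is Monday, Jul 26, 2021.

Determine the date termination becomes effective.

Adding 90 calendar days to Jul 21, 2021 gives Oct 19, 2021, which is the last day of the cure period.
The last day of the suspension period: Oct 19, 2021 + 11 days = Oct 30, 2021.
The last day of the waiting period: counting 20 business days from Saturday, Oct 30, 2021 (Nov 1, Nov 2, Nov 3, Nov 4, …, Nov 24, Nov 25, Nov 26, skipping weekends) reaches Friday, Nov 26, 2021.
The date termination becomes effective: 54 calendar days after Nov 26, 2021 is Jan 19, 2022.

Jan 19, 2022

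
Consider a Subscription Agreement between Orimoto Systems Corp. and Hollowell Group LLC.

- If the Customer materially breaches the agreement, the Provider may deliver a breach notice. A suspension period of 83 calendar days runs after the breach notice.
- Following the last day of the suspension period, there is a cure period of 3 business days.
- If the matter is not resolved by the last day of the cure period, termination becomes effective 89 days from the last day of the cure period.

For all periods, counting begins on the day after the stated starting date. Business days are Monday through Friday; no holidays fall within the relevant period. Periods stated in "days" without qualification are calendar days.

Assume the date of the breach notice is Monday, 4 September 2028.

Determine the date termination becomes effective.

Adding 83 calendar days to 4 September 2028 gives 26 November 2028, which is the last day of the suspension period.
From Sunday, 26 November 2028, 3 business days (Nov 27, Nov 28, Nov 29, skipping weekends) brings us to Wednesday, 29 November 2028, which is the last day of the cure period.
The date termination becomes effective: 89 calendar days after 29 November 2028 is 26 February 2029.

26 February 2029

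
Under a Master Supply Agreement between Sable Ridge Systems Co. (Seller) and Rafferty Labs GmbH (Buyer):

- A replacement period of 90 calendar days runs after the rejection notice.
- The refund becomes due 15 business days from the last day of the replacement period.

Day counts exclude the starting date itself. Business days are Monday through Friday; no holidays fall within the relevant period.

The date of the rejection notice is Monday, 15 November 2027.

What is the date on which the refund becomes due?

3 March 2028

Adding 90 calendar days to 15 November 2027 gives 13 February 2028, which is the last day of the replacement period.
The date on which the refund becomes due: 15 business days after Sunday, 13 February 2028, skipping weekends — Feb 14, Feb 15, Feb 16, Feb 17, …, Mar 1, Mar 2, Mar 3 — lands on Friday, 3 March 2028.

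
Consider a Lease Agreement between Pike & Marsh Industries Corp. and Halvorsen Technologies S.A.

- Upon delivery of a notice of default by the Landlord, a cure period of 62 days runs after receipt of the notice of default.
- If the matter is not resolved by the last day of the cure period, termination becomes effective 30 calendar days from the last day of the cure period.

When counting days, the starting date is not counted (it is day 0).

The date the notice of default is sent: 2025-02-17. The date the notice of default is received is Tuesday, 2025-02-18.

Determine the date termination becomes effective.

The last day of the cure period: 2025-02-18 + 62 days = 2025-04-21.
The date termination becomes effective: 2025-04-21 + 30 days = 2025-05-21.

2025-05-21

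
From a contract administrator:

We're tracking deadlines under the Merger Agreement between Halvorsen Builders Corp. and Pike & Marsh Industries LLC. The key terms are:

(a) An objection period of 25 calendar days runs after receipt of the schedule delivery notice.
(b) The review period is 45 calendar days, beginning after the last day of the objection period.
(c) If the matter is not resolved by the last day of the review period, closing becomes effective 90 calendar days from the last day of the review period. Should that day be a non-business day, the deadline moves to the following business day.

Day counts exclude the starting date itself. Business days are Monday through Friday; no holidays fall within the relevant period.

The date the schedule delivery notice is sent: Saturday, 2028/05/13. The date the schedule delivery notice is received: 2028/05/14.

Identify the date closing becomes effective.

2028/10/23

The last day of the objection period: 25 calendar days after 2028/05/14 is 2028/06/08.
Adding 45 calendar days to 2028/06/08 gives 2028/07/23, which is the last day of the review period.
Adding 90 calendar days to 2028/07/23 gives 2028/10/21, which is the date closing becomes effective. That falls on a Saturday, so it rolls to the next business day, Monday, 2028/10/23.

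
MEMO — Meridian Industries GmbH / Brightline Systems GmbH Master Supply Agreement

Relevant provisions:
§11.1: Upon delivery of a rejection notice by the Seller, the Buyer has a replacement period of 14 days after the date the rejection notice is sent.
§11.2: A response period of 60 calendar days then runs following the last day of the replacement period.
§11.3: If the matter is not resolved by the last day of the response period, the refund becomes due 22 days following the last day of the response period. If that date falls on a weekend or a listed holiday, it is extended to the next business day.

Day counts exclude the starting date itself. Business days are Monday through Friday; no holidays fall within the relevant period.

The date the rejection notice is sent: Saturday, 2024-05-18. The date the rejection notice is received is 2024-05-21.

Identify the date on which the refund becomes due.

2024-08-22

Adding 14 calendar days to 2024-05-18 gives 2024-06-01, which is the last day of the replacement period.
Adding 60 calendar days to 2024-06-01 gives 2024-07-31, which is the last day of the response period.
The date on which the refund becomes due: 22 calendar days after 2024-07-31 is 2024-08-22. 2024-08-22 is a Thursday, so no roll-forward applies.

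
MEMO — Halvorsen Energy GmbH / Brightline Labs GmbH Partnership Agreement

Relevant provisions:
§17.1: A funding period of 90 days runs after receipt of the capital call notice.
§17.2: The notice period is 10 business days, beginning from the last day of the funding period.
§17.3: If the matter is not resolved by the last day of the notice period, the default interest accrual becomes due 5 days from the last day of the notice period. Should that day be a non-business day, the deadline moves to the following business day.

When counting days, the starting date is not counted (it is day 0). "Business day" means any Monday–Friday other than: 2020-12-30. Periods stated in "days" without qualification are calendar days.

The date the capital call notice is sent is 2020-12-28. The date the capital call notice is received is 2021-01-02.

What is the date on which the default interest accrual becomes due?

2021-04-21

The last day of the funding period: 90 calendar days after 2021-01-02 is 2021-04-02.
The last day of the notice period: counting 10 business days from Friday, 2021-04-02 (Apr 5, Apr 6, Apr 7, Apr 8, Apr 9, Apr 12, Apr 13, Apr 14, Apr 15, Apr 16, skipping weekends) reaches Friday, 2021-04-16.
The date on which the default interest accrual becomes due: 2021-04-16 + 5 days = 2021-04-21. 2021-04-21 is a Wednesday and is not a listed holiday, so no roll-forward applies.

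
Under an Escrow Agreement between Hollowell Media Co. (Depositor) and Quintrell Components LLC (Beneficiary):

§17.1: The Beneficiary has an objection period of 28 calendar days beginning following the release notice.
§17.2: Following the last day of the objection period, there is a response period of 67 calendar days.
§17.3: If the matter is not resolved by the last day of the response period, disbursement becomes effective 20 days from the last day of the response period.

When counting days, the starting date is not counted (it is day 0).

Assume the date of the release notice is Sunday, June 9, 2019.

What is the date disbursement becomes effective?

October 2, 2019

The last day of the objection period: June 9, 2019 + 28 days = July 7, 2019.
The last day of the response period: July 7, 2019 + 67 days = September 12, 2019.
The date disbursement becomes effective: 20 calendar days after September 12, 2019 is October 2, 2019.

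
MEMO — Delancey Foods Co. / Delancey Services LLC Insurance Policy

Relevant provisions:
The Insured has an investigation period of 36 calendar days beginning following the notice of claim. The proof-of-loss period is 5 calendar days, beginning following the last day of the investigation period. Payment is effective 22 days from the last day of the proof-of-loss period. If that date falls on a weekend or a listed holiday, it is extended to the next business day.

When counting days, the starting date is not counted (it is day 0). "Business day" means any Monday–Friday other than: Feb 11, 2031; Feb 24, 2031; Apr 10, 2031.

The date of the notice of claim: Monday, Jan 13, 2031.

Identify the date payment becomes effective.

Mar 17, 2031

Adding 36 calendar days to Jan 13, 2031 gives Feb 18, 2031, which is the last day of the investigation period.
Adding 5 calendar days to Feb 18, 2031 gives Feb 23, 2031, which is the last day of the proof-of-loss period.
Adding 22 calendar days to Feb 23, 2031 gives Mar 17, 2031, which is the date payment becomes effective. Mar 17, 2031 is a Monday and is not a listed holiday, so no roll-forward applies.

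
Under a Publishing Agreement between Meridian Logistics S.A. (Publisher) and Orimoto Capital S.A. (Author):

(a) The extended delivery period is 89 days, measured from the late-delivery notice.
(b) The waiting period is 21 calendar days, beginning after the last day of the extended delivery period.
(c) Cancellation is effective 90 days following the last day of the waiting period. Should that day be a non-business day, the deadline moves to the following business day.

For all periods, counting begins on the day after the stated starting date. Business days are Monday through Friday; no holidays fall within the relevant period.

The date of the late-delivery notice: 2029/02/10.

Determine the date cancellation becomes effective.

2029/08/29

Adding 89 calendar days to 2029/02/10 gives 2029/05/10, which is the last day of the extended delivery period.
The last day of the waiting period: 21 calendar days after 2029/05/10 is 2029/05/31.
Adding 90 calendar days to 2029/05/31 gives 2029/08/29, which is the date cancellation becomes effective. 2029/08/29 is a Wednesday, so no roll-forward applies.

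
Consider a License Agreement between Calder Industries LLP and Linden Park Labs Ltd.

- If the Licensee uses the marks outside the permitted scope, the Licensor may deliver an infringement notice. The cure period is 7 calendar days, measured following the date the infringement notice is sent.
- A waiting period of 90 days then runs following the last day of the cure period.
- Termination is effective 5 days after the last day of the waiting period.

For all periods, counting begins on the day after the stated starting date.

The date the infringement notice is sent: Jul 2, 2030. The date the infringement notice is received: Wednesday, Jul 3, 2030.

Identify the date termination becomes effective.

Oct 12, 2030

Adding 7 calendar days to Jul 2, 2030 gives Jul 9, 2030, which is the last day of the cure period.
The last day of the waiting period: Jul 9, 2030 + 90 days = Oct 7, 2030.
The date termination becomes effective: 5 calendar days after Oct 7, 2030 is Oct 12, 2030.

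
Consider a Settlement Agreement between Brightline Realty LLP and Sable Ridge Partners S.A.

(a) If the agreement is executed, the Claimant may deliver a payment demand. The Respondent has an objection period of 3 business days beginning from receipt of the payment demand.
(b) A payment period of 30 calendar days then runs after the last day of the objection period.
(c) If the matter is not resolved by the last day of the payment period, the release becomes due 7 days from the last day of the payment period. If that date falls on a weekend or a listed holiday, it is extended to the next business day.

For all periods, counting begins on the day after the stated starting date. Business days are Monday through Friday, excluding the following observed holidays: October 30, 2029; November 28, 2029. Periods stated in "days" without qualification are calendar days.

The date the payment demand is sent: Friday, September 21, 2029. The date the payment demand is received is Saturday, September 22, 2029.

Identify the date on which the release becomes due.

The last day of the objection period: 3 business days after Saturday, September 22, 2029, skipping weekends — Sep 24, Sep 25, Sep 26 — lands on Wednesday, September 26, 2029.
Adding 30 calendar days to September 26, 2029 gives October 26, 2029, which is the last day of the payment period.
The date on which the release becomes due: 7 calendar days after October 26, 2029 is November 2, 2029. November 2, 2029 is a Friday and is not a listed holiday, so no roll-forward applies.

November 2, 2029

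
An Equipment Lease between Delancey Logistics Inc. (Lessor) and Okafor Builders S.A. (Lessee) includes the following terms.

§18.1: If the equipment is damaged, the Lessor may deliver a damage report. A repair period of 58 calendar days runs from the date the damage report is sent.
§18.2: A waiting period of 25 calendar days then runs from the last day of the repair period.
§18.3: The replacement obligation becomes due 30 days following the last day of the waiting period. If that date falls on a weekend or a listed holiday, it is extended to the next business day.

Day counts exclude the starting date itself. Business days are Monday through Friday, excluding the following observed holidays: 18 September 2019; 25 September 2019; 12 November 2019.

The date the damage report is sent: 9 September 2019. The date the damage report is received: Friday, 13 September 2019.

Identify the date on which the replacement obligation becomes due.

The last day of the repair period: 9 September 2019 + 58 days = 6 November 2019.
The last day of the waiting period: 6 November 2019 + 25 days = 1 December 2019.
Adding 30 calendar days to 1 December 2019 gives 31 December 2019, which is the date on which the replacement obligation becomes due. 31 December 2019 is a Tuesday and is not a listed holiday, so no roll-forward applies.

31 December 2019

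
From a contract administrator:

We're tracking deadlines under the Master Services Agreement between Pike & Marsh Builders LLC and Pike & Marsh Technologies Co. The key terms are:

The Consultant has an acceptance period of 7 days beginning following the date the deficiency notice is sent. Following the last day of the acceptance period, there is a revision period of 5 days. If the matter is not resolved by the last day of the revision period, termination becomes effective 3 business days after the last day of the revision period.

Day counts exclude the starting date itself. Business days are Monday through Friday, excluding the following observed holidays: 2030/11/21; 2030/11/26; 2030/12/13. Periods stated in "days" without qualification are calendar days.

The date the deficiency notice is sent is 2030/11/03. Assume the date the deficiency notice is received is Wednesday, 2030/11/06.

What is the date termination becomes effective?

2030/11/20

The last day of the acceptance period: 2030/11/03 + 7 days = 2030/11/10.
Adding 5 calendar days to 2030/11/10 gives 2030/11/15, which is the last day of the revision period.
The date termination becomes effective: 3 business days after Friday, 2030/11/15, skipping weekends — Nov 18, Nov 19, Nov 20 — lands on Wednesday, 2030/11/20.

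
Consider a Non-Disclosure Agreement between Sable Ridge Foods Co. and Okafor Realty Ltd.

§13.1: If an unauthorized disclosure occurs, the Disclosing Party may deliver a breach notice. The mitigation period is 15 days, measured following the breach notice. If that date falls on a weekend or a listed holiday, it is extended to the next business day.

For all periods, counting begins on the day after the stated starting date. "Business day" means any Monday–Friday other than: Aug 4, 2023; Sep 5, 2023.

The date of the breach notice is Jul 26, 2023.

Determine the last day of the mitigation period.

The last day of the mitigation period: 15 calendar days after Jul 26, 2023 is Aug 10, 2023. Aug 10, 2023 is a Thursday and is not a listed holiday, so no roll-forward applies.

Aug 10, 2023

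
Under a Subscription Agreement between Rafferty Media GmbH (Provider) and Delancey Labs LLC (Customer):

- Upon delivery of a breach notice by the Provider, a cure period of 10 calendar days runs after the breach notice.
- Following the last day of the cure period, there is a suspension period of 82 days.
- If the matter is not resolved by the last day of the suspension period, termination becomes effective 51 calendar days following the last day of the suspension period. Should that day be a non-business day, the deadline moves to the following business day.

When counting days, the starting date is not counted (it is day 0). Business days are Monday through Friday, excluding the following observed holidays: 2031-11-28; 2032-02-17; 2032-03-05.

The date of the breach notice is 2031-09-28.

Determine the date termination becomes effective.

2032-02-18

Adding 10 calendar days to 2031-09-28 gives 2031-10-08, which is the last day of the cure period.
The last day of the suspension period: 82 calendar days after 2031-10-08 is 2031-12-29.
The date termination becomes effective: 2031-12-29 + 51 days = 2032-02-18. 2032-02-18 is a Wednesday and is not a listed holiday, so no roll-forward applies.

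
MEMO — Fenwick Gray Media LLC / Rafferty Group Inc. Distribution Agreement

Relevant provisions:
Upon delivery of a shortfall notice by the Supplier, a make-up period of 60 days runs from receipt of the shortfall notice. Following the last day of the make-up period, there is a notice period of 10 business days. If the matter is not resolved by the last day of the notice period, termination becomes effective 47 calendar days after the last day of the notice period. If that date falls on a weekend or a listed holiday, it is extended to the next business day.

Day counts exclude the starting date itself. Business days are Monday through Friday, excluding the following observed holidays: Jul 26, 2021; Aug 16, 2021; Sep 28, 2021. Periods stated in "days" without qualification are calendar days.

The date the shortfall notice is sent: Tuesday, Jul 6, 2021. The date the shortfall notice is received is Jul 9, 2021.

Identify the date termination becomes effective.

Nov 8, 2021

Adding 60 calendar days to Jul 9, 2021 gives Sep 7, 2021, which is the last day of the make-up period.
The last day of the notice period: counting 10 business days from Tuesday, Sep 7, 2021 (Sep 8, Sep 9, Sep 10, Sep 13, Sep 14, Sep 15, Sep 16, Sep 17, Sep 20, Sep 21, skipping weekends) reaches Tuesday, Sep 21, 2021.
The date termination becomes effective: Sep 21, 2021 + 47 days = Nov 7, 2021. That falls on a Sunday, so it rolls to the next business day, Monday, Nov 8, 2021.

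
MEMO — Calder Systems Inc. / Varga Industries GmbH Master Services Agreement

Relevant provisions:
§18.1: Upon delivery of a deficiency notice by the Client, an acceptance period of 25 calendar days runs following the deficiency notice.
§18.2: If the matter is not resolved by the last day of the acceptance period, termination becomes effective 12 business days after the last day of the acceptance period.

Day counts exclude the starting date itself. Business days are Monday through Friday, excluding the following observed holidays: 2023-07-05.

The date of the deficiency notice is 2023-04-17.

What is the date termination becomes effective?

2023-05-30

The last day of the acceptance period: 2023-04-17 + 25 days = 2023-05-12.
The date termination becomes effective: counting 12 business days from Friday, 2023-05-12 (May 15, May 16, May 17, May 18, …, May 26, May 29, May 30, skipping weekends) reaches Tuesday, 2023-05-30.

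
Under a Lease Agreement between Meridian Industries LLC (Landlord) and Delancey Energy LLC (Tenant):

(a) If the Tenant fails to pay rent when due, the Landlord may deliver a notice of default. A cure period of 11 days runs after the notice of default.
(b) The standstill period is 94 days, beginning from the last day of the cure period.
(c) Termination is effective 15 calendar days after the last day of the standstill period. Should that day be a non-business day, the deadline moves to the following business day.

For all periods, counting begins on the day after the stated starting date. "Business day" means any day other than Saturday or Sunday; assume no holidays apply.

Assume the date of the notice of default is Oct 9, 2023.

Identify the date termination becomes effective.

Feb 6, 2024

The last day of the cure period: 11 calendar days after Oct 9, 2023 is Oct 20, 2023.
The last day of the standstill period: Oct 20, 2023 + 94 days = Jan 22, 2024.
Adding 15 calendar days to Jan 22, 2024 gives Feb 6, 2024, which is the date termination becomes effective. Feb 6, 2024 is a Tuesday, so no roll-forward applies.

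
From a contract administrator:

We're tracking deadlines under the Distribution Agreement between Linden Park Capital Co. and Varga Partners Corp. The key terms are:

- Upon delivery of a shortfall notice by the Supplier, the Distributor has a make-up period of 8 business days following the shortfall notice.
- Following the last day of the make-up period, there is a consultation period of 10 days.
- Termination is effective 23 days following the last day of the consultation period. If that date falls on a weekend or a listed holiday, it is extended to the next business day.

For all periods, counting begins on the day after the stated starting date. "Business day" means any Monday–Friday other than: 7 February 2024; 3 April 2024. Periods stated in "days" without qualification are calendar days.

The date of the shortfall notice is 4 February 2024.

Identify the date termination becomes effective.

The last day of the make-up period: counting 8 business days from Sunday, 4 February 2024 (Feb 5, Feb 6, Feb 8, Feb 9, Feb 12, Feb 13, Feb 14, Feb 15, skipping weekends and the listed holiday on Feb 7) reaches Thursday, 15 February 2024.
The last day of the consultation period: 15 February 2024 + 10 days = 25 February 2024.
The date termination becomes effective: 25 February 2024 + 23 days = 19 March 2024. 19 March 2024 is a Tuesday and is not a listed holiday, so no roll-forward applies.

19 March 2024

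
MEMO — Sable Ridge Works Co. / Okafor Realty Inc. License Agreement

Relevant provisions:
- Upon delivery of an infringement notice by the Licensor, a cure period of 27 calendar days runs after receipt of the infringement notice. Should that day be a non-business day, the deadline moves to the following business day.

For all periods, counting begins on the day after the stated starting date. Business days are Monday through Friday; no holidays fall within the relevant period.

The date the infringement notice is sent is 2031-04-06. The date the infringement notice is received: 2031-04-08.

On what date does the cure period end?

Adding 27 calendar days to 2031-04-08 gives 2031-05-05, which is the last day of the cure period. 2031-05-05 is a Monday, so no roll-forward applies.

2031-05-05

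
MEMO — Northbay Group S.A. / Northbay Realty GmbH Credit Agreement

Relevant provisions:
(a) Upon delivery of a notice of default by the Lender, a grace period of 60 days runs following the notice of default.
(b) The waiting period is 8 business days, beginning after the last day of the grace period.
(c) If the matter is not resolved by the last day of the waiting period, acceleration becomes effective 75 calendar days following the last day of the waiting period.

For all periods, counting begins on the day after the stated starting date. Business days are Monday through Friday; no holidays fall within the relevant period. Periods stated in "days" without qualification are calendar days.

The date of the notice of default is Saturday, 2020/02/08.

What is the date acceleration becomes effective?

The last day of the grace period: 2020/02/08 + 60 days = 2020/04/08.
The last day of the waiting period: 8 business days after Wednesday, 2020/04/08, skipping weekends — Apr 9, Apr 10, Apr 13, Apr 14, Apr 15, Apr 16, Apr 17, Apr 20 — lands on Monday, 2020/04/20.
The date acceleration becomes effective: 75 calendar days after 2020/04/20 is 2020/07/04.

2020/07/04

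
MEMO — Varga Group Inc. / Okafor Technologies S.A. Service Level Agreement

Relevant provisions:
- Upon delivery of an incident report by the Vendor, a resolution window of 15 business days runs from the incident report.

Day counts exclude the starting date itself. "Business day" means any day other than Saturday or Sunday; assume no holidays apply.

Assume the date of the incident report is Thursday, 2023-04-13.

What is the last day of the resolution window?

From Thursday, 2023-04-13, 15 business days (Apr 14, Apr 17, Apr 18, Apr 19, …, May 2, May 3, May 4, skipping weekends) brings us to Thursday, 2023-05-04, which is the last day of the resolution window.

2023-05-04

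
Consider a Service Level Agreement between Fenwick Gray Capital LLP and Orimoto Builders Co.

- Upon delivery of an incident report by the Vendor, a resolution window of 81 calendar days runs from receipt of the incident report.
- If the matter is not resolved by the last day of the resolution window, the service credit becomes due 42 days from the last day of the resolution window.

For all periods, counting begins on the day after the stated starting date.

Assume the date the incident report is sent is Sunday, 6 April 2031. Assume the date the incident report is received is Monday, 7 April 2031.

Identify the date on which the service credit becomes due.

The last day of the resolution window: 7 April 2031 + 81 days = 27 June 2031.
The date on which the service credit becomes due: 42 calendar days after 27 June 2031 is 8 August 2031.

8 August 2031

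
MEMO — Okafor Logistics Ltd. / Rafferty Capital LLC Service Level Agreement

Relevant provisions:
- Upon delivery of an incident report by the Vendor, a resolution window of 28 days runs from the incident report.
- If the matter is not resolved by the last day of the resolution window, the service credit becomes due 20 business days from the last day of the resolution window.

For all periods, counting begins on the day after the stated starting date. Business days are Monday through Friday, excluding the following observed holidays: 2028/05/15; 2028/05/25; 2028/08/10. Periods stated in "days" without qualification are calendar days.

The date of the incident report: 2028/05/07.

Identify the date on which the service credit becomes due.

2028/06/30

Adding 28 calendar days to 2028/05/07 gives 2028/06/04, which is the last day of the resolution window.
The date on which the service credit becomes due: counting 20 business days from Sunday, 2028/06/04 (Jun 5, Jun 6, Jun 7, Jun 8, …, Jun 28, Jun 29, Jun 30, skipping weekends) reaches Friday, 2028/06/30.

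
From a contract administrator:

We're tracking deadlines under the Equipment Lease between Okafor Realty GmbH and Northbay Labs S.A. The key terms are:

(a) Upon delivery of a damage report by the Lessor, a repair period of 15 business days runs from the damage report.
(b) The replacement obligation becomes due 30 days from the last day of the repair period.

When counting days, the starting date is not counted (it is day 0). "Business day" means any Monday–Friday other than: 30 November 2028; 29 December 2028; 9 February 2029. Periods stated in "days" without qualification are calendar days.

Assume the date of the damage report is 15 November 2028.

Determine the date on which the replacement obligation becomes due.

6 January 2029

The last day of the repair period: counting 15 business days from Wednesday, 15 November 2028 (Nov 16, Nov 17, Nov 20, Nov 21, …, Dec 5, Dec 6, Dec 7, skipping weekends and the listed holiday on Nov 30) reaches Thursday, 7 December 2028.
The date on which the replacement obligation becomes due: 30 calendar days after 7 December 2028 is 6 January 2029.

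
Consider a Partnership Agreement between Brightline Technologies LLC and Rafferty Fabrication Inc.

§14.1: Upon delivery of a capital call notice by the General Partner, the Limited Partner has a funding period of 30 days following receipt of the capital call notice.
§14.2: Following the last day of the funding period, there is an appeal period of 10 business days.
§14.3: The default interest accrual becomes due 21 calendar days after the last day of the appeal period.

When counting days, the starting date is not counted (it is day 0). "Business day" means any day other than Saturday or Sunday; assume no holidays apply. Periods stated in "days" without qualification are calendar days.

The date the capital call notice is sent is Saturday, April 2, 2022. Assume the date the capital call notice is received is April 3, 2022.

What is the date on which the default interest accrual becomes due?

The last day of the funding period: 30 calendar days after April 3, 2022 is May 3, 2022.
From Tuesday, May 3, 2022, 10 business days (May 4, May 5, May 6, May 9, May 10, May 11, May 12, May 13, May 16, May 17, skipping weekends) brings us to Tuesday, May 17, 2022, which is the last day of the appeal period.
The date on which the default interest accrual becomes due: 21 calendar days after May 17, 2022 is June 7, 2022.

June 7, 2022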